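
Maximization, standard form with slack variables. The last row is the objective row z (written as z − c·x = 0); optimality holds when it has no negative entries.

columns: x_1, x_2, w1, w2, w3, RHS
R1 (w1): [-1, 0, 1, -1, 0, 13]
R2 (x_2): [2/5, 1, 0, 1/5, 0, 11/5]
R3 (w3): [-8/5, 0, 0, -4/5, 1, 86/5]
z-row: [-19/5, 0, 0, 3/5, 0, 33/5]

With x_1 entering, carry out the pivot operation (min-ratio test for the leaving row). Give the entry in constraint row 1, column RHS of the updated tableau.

Ratio test on column x_1 — row 1: entry -1 ≤ 0; row 2: (11/5)/(2/5) = 11/2; row 3: entry -8/5 ≤ 0. Minimum is 11/2 at row 2 (x_2 leaves); pivot element 2/5.
Divide row 2 by 2/5; eliminate column x_1 from the other rows.
Row 1 update in column RHS: 13 − (-1)·(11/2) = 37/2.

37/2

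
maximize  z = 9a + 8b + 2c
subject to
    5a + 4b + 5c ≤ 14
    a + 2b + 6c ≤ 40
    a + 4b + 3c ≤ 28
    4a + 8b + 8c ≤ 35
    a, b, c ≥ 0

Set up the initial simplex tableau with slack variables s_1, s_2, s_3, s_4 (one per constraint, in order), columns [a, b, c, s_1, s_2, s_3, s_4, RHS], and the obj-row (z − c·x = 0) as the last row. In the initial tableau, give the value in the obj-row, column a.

The obj-row carries the negated objective coefficients: the a entry is -9.

-9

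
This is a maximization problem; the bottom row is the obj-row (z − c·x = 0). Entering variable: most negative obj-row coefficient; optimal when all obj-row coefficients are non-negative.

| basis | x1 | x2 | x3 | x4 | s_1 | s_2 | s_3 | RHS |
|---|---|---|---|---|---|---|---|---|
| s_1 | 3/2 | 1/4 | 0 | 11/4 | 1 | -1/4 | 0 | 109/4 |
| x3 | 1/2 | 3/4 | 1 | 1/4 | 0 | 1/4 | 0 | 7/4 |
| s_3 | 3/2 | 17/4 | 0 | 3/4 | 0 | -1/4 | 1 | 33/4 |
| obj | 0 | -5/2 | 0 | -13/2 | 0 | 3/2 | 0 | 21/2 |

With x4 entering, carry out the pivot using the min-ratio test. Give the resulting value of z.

Ratio test on column x4 — row 1: (109/4)/(11/4) = 109/11; row 2: (7/4)/(1/4) = 7; row 3: (33/4)/(3/4) = 11. Minimum is 7 at row 2 (x3 leaves); pivot element 1/4.
Pivot on row 2; the obj-row RHS becomes 21/2 − (-13/2)·7 = 56.

56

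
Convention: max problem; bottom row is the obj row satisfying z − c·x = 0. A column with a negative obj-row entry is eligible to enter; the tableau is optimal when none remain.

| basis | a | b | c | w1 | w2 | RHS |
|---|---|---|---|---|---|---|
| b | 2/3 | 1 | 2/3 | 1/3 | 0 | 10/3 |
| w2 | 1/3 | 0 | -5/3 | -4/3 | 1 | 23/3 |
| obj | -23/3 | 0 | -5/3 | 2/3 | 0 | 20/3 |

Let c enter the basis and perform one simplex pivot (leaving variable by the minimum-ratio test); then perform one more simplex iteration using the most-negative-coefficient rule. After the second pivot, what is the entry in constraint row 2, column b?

Ratio test on column c — row 1: (10/3)/(2/3) = 5; row 2: entry -5/3 ≤ 0. Minimum is 5 at row 1 (b leaves); pivot element 2/3.
Divide row 1 by 2/3; eliminate column c from the other rows.
Second iteration: most negative obj-row entry is -6 in column a, so a enters.
Ratio test on column a — row 1: 5/1 = 5; row 2: 16/2 = 8. Minimum is 5 at row 1 (c leaves); pivot element 1.
Divide row 1 by 1; eliminate column a from the other rows.
After both pivots, the entry at constraint row 2, column b is -1/2.

-1/2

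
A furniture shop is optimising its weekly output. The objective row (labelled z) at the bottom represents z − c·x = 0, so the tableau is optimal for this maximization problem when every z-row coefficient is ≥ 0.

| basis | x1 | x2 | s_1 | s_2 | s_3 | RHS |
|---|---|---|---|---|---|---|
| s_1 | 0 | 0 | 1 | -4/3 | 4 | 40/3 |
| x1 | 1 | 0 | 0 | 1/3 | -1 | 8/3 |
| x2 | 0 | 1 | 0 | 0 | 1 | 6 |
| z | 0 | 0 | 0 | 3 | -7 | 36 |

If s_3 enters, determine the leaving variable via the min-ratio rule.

s_1

Column s_3 entries and ratios — s_1: (40/3)/4 = 10/3; x1: -1 ≤ 0, skip; x2: 6/1 = 6.
Smallest ratio is 10/3 in the row of s_1, so s_1 leaves.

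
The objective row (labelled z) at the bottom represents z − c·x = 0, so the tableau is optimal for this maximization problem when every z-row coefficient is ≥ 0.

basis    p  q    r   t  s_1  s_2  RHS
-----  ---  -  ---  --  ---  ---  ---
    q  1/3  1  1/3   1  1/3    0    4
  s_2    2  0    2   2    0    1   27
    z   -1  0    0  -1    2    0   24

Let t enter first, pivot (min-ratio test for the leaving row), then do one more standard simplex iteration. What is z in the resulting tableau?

36

Ratio test on column t — row 1: 4/1 = 4; row 2: 27/2 = 27/2. Minimum is 4 at row 1 (q leaves); pivot element 1.
Pivot on row 1; the z-row RHS becomes 24 − (-1)·4 = 28.
Next entering variable (most negative z-row entry -2/3): p.
Ratio test on column p — row 1: 4/(1/3) = 12; row 2: 19/(4/3) = 57/4. Minimum is 12 at row 1 (t leaves); pivot element 1/3.
After the second pivot the z-row RHS is 28 − (-2/3)·12 = 36.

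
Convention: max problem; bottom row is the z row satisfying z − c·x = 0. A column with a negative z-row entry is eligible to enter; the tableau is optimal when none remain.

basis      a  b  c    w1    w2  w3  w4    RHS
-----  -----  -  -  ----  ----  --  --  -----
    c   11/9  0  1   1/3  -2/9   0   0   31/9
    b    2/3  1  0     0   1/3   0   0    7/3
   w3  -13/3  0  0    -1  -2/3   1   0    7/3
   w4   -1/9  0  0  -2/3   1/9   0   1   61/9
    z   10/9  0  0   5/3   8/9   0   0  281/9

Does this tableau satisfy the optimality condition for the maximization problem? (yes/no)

Every z-row coefficient is ≥ 0, so the tableau is optimal.

yes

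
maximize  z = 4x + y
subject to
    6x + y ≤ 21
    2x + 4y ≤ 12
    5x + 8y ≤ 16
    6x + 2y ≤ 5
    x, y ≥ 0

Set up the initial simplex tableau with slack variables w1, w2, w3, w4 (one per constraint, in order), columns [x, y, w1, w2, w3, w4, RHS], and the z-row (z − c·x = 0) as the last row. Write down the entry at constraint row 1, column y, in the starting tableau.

Constraint 1 has coefficient 1 on y.

1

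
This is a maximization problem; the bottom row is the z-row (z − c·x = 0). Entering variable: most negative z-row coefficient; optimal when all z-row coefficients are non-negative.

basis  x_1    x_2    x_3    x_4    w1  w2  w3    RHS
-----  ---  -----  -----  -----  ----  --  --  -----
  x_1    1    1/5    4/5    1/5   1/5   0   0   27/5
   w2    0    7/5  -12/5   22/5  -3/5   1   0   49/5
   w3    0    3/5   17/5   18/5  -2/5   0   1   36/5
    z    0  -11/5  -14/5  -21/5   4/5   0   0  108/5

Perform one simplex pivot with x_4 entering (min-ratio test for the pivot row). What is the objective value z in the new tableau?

Ratio test on column x_4 — row 1: (27/5)/(1/5) = 27; row 2: (49/5)/(22/5) = 49/22; row 3: (36/5)/(18/5) = 2. Minimum is 2 at row 3 (w3 leaves); pivot element 18/5.
Pivot on row 3; the z-row RHS becomes 108/5 − (-21/5)·2 = 30.

30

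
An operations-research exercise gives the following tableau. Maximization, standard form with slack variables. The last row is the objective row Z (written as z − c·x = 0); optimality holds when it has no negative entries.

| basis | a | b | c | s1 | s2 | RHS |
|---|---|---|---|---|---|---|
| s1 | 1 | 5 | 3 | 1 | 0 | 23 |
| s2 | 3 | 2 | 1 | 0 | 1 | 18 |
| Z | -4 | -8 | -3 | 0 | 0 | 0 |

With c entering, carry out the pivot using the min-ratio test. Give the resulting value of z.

Ratio test on column c — row 1: 23/3 = 23/3; row 2: 18/1 = 18. Minimum is 23/3 at row 1 (s1 leaves); pivot element 3.
Pivot on row 1; the Z-row RHS becomes 0 − (-3)·(23/3) = 23.

23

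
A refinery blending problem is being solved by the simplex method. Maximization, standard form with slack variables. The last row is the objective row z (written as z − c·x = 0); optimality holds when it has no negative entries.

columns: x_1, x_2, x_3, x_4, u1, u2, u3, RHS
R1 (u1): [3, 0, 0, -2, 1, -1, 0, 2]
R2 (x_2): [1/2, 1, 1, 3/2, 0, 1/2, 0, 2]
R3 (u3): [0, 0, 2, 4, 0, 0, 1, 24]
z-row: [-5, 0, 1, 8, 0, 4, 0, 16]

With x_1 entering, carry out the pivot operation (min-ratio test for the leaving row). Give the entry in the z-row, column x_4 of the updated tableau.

14/3

Ratio test on column x_1 — row 1: 2/3 = 2/3; row 2: 2/(1/2) = 4; row 3: entry 0 ≤ 0. Minimum is 2/3 at row 1 (u1 leaves); pivot element 3.
Divide row 1 by 3; eliminate column x_1 from the other rows.
z-row update in column x_4: 8 − (-5)·(-2/3) = 14/3.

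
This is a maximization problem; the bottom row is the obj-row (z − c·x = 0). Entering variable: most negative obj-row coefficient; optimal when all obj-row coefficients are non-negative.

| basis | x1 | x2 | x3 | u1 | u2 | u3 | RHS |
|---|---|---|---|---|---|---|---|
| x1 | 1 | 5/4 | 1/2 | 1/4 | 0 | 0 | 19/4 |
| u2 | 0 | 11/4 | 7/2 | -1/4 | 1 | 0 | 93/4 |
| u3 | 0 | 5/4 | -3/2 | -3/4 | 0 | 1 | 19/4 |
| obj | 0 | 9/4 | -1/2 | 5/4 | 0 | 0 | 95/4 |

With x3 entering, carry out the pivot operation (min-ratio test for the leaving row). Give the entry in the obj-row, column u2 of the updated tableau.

1/7

Ratio test on column x3 — row 1: (19/4)/(1/2) = 19/2; row 2: (93/4)/(7/2) = 93/14; row 3: entry -3/2 ≤ 0. Minimum is 93/14 at row 2 (u2 leaves); pivot element 7/2.
Divide row 2 by 7/2; eliminate column x3 from the other rows.
obj-row update in column u2: 0 − (-1/2)·(2/7) = 1/7.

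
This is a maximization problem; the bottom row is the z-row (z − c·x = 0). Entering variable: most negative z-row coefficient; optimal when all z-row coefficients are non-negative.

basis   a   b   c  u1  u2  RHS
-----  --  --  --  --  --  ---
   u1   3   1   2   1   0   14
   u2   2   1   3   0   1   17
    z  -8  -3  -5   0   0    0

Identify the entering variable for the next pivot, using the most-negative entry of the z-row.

Negative z-row entries: a: -8, b: -3, c: -5.
The most negative is -8 in column a, so a enters.

a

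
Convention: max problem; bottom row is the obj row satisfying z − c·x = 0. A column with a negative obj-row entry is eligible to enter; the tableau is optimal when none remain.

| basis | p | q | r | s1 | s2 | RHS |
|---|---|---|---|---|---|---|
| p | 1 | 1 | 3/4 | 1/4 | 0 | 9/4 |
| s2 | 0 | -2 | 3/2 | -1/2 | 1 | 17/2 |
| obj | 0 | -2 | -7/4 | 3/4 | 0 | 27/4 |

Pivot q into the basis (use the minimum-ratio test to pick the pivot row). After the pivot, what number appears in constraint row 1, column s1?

1/4

Ratio test on column q — row 1: (9/4)/1 = 9/4; row 2: entry -2 ≤ 0. Minimum is 9/4 at row 1 (p leaves); pivot element 1.
Divide row 1 by 1; eliminate column q from the other rows.
In the new row 1, the s1 entry is the old entry divided by the pivot: (1/4)/1 = 1/4.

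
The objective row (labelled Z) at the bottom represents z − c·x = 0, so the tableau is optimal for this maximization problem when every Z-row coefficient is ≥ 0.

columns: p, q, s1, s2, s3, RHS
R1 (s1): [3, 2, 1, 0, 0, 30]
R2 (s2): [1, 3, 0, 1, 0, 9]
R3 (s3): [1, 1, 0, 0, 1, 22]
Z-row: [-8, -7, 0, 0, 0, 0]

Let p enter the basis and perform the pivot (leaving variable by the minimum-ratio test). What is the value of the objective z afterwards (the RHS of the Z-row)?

Ratio test on column p — row 1: 30/3 = 10; row 2: 9/1 = 9; row 3: 22/1 = 22. Minimum is 9 at row 2 (s2 leaves); pivot element 1.
Pivot on row 2; the Z-row RHS becomes 0 − (-8)·9 = 72.

72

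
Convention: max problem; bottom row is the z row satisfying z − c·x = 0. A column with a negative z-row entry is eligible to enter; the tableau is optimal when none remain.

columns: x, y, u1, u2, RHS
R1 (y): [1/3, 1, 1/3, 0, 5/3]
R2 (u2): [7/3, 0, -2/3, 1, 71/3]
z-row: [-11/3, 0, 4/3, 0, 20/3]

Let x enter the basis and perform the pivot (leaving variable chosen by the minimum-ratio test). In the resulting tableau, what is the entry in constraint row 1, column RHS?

5

Ratio test on column x — row 1: (5/3)/(1/3) = 5; row 2: (71/3)/(7/3) = 71/7. Minimum is 5 at row 1 (y leaves); pivot element 1/3.
Divide row 1 by 1/3; eliminate column x from the other rows.
In the new row 1, the RHS entry is the old entry divided by the pivot: (5/3)/(1/3) = 5.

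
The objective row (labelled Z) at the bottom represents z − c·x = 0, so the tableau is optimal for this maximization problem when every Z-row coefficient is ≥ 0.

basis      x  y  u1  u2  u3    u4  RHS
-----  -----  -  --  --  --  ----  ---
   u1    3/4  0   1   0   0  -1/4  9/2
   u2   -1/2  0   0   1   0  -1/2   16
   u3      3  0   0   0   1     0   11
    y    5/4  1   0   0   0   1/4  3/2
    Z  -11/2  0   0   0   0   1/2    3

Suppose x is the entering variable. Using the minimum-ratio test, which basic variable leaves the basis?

y

Column x entries and ratios — u1: (9/2)/(3/4) = 6; u2: -1/2 ≤ 0, skip; u3: 11/3 = 11/3; y: (3/2)/(5/4) = 6/5.
Smallest ratio is 6/5 in the row of y, so y leaves.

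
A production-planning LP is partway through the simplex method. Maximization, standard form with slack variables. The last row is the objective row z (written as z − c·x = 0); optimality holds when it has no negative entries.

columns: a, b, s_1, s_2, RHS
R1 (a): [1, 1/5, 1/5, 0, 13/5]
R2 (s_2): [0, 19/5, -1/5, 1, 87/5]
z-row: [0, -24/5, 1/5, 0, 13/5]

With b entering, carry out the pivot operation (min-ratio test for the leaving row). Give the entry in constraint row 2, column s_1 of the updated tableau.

Ratio test on column b — row 1: (13/5)/(1/5) = 13; row 2: (87/5)/(19/5) = 87/19. Minimum is 87/19 at row 2 (s_2 leaves); pivot element 19/5.
Divide row 2 by 19/5; eliminate column b from the other rows.
In the new row 2, the s_1 entry is the old entry divided by the pivot: (-1/5)/(19/5) = -1/19.

-1/19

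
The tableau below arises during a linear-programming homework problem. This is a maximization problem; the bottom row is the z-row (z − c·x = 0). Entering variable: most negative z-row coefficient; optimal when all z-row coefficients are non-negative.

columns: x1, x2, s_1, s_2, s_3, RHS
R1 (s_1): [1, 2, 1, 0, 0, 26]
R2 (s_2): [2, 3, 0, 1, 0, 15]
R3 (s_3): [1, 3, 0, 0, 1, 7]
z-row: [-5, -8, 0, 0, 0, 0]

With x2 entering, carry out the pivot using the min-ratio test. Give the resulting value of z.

56/3

Ratio test on column x2 — row 1: 26/2 = 13; row 2: 15/3 = 5; row 3: 7/3 = 7/3. Minimum is 7/3 at row 3 (s_3 leaves); pivot element 3.
Pivot on row 3; the z-row RHS becomes 0 − (-8)·(7/3) = 56/3.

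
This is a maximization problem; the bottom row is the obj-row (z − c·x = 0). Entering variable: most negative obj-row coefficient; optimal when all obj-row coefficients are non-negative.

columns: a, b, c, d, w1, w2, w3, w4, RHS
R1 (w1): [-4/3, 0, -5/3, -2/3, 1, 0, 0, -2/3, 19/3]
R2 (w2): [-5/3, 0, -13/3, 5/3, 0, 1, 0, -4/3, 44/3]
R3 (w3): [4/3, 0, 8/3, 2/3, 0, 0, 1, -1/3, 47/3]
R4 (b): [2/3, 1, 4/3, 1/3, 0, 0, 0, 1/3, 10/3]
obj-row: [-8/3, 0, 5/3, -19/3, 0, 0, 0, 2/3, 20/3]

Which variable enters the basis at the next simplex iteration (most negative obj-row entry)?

Negative obj-row entries: a: -8/3, d: -19/3.
The most negative is -19/3 in column d, so d enters.

d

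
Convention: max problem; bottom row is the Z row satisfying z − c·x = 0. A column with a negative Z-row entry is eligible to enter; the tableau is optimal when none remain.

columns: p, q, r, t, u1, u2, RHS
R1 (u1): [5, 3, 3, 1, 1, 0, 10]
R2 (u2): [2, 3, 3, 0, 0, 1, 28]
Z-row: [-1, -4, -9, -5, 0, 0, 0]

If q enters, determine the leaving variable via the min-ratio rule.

Column q entries and ratios — u1: 10/3 = 10/3; u2: 28/3 = 28/3.
Smallest ratio is 10/3 in the row of u1, so u1 leaves.

u1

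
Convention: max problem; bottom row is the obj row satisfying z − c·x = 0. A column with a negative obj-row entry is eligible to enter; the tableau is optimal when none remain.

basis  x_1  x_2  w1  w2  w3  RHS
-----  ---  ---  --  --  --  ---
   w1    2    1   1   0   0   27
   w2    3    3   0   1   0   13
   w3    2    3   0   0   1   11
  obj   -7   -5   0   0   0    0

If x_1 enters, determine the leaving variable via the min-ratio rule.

Column x_1 entries and ratios — w1: 27/2 = 27/2; w2: 13/3 = 13/3; w3: 11/2 = 11/2.
Smallest ratio is 13/3 in the row of w2, so w2 leaves.

w2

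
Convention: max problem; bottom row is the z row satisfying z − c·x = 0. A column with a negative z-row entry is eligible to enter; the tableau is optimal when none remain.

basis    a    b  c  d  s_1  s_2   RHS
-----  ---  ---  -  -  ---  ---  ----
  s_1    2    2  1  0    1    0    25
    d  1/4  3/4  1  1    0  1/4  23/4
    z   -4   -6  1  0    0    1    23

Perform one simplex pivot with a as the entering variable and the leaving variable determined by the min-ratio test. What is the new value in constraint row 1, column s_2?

0

Ratio test on column a — row 1: 25/2 = 25/2; row 2: (23/4)/(1/4) = 23. Minimum is 25/2 at row 1 (s_1 leaves); pivot element 2.
Divide row 1 by 2; eliminate column a from the other rows.
In the new row 1, the s_2 entry is the old entry divided by the pivot: 0/2 = 0.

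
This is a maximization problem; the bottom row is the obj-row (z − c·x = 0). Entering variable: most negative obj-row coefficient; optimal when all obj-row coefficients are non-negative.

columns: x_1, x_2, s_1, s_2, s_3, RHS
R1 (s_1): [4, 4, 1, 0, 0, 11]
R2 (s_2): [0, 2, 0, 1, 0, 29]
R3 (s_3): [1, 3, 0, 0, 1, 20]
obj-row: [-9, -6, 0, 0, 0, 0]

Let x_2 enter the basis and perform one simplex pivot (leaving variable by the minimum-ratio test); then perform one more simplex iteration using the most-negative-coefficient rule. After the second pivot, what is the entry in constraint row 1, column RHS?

Ratio test on column x_2 — row 1: 11/4 = 11/4; row 2: 29/2 = 29/2; row 3: 20/3 = 20/3. Minimum is 11/4 at row 1 (s_1 leaves); pivot element 4.
Divide row 1 by 4; eliminate column x_2 from the other rows.
Second iteration: most negative obj-row entry is -3 in column x_1, so x_1 enters.
Ratio test on column x_1 — row 1: (11/4)/1 = 11/4; row 2: entry -2 ≤ 0; row 3: entry -2 ≤ 0. Minimum is 11/4 at row 1 (x_2 leaves); pivot element 1.
Divide row 1 by 1; eliminate column x_1 from the other rows.
After both pivots, the entry at constraint row 1, column RHS is 11/4.

11/4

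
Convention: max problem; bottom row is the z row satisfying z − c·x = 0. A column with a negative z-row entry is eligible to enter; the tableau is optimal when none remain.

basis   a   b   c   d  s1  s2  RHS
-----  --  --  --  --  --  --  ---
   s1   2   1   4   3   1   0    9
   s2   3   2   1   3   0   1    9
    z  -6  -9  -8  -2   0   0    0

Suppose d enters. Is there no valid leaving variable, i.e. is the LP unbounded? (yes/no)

Column d has positive entries in row(s) 1, 2, so the ratio test bounds it — not unbounded.

no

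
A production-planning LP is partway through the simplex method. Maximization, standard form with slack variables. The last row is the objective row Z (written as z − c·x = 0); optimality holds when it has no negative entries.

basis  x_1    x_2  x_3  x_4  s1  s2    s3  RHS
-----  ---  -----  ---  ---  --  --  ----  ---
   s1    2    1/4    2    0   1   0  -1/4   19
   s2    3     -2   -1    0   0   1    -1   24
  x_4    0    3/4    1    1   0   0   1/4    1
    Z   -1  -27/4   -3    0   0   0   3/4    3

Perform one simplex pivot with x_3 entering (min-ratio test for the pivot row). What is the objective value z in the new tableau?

Ratio test on column x_3 — row 1: 19/2 = 19/2; row 2: entry -1 ≤ 0; row 3: 1/1 = 1. Minimum is 1 at row 3 (x_4 leaves); pivot element 1.
Pivot on row 3; the Z-row RHS becomes 3 − (-3)·1 = 6.

6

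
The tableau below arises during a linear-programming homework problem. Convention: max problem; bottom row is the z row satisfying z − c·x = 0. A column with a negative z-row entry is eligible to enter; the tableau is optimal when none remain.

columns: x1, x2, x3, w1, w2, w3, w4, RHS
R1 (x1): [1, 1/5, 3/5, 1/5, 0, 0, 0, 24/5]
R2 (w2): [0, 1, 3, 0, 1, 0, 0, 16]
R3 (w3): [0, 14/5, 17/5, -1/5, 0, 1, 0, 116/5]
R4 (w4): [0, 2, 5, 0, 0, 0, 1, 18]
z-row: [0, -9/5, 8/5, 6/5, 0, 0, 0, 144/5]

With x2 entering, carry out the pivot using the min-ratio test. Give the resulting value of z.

Ratio test on column x2 — row 1: (24/5)/(1/5) = 24; row 2: 16/1 = 16; row 3: (116/5)/(14/5) = 58/7; row 4: 18/2 = 9. Minimum is 58/7 at row 3 (w3 leaves); pivot element 14/5.
Pivot on row 3; the z-row RHS becomes 144/5 − (-9/5)·(58/7) = 306/7.

306/7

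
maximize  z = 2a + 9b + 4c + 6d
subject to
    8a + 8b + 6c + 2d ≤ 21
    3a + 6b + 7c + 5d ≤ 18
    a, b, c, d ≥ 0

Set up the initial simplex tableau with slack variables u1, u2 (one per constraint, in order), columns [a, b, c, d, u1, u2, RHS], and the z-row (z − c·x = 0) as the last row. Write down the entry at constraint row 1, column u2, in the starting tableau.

Slack u2 belongs to constraint 2; its column is the unit vector e_2, so the entry in row 1 is 0.

0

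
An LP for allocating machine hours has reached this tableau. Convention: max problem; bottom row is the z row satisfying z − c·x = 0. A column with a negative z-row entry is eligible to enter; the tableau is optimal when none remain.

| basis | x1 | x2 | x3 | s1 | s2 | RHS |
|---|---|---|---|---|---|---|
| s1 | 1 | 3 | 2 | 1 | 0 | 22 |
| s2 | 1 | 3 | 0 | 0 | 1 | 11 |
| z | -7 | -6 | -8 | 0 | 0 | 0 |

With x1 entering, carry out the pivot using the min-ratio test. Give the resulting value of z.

Ratio test on column x1 — row 1: 22/1 = 22; row 2: 11/1 = 11. Minimum is 11 at row 2 (s2 leaves); pivot element 1.
Pivot on row 2; the z-row RHS becomes 0 − (-7)·11 = 77.

77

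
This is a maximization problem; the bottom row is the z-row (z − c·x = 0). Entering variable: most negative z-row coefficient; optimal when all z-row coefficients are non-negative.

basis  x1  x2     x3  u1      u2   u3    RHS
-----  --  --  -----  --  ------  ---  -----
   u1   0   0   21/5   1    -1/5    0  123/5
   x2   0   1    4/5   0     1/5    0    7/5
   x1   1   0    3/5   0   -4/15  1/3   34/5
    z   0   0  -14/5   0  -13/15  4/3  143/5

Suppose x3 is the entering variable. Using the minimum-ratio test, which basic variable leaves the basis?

x2

Column x3 entries and ratios — u1: (123/5)/(21/5) = 41/7; x2: (7/5)/(4/5) = 7/4; x1: (34/5)/(3/5) = 34/3.
Smallest ratio is 7/4 in the row of x2, so x2 leaves.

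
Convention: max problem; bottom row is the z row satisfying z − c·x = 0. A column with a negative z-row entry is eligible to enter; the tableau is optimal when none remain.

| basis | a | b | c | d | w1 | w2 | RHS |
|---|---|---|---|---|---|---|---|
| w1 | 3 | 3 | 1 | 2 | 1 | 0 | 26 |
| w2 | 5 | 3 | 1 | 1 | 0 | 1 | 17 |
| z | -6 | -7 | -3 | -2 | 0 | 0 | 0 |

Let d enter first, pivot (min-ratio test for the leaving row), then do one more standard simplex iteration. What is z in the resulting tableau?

Ratio test on column d — row 1: 26/2 = 13; row 2: 17/1 = 17. Minimum is 13 at row 1 (w1 leaves); pivot element 2.
Pivot on row 1; the z-row RHS becomes 0 − (-2)·13 = 26.
Next entering variable (most negative z-row entry -4): b.
Ratio test on column b — row 1: 13/(3/2) = 26/3; row 2: 4/(3/2) = 8/3. Minimum is 8/3 at row 2 (w2 leaves); pivot element 3/2.
After the second pivot the z-row RHS is 26 − (-4)·(8/3) = 110/3.

110/3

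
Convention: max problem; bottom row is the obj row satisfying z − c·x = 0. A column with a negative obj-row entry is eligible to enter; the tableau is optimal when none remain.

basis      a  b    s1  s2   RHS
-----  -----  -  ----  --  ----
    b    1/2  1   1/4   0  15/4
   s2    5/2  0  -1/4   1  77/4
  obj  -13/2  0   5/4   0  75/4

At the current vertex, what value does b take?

b is basic (row 1); its value is the RHS of that row, 15/4.

15/4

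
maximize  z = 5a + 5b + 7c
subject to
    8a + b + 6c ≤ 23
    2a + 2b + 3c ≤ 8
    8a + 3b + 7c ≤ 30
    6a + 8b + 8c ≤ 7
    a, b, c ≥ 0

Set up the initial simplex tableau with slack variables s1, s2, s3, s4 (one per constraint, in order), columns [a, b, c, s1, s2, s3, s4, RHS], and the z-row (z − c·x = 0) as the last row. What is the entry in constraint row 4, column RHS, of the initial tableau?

7

The RHS of constraint 4 is b_4 = 7.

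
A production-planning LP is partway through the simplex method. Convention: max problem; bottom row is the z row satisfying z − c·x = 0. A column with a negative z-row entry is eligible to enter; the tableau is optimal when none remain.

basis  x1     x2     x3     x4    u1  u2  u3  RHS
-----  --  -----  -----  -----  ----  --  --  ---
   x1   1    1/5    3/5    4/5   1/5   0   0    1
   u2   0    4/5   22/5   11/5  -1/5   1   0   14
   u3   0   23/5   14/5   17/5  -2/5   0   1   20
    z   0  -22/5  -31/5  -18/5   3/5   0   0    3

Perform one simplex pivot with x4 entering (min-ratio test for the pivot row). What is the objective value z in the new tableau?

15/2

Ratio test on column x4 — row 1: 1/(4/5) = 5/4; row 2: 14/(11/5) = 70/11; row 3: 20/(17/5) = 100/17. Minimum is 5/4 at row 1 (x1 leaves); pivot element 4/5.
Pivot on row 1; the z-row RHS becomes 3 − (-18/5)·(5/4) = 15/2.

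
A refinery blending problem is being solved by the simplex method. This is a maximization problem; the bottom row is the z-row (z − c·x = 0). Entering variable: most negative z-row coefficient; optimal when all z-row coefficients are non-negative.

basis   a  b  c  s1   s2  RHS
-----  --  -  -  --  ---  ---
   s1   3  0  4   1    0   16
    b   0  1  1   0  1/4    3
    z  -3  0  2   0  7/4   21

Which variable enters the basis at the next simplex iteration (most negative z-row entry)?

a

Negative z-row entries: a: -3.
The most negative is -3 in column a, so a enters.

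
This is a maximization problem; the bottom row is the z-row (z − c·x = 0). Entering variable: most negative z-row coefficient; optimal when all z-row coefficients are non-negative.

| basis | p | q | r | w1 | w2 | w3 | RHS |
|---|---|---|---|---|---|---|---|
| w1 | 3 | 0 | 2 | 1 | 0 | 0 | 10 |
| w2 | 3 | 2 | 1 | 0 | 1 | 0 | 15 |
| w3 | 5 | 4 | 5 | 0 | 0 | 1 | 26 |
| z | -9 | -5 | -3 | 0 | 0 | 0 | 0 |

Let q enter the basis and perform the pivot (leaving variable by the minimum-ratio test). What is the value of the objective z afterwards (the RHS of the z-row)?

Ratio test on column q — row 1: entry 0 ≤ 0; row 2: 15/2 = 15/2; row 3: 26/4 = 13/2. Minimum is 13/2 at row 3 (w3 leaves); pivot element 4.
Pivot on row 3; the z-row RHS becomes 0 − (-5)·(13/2) = 65/2.

65/2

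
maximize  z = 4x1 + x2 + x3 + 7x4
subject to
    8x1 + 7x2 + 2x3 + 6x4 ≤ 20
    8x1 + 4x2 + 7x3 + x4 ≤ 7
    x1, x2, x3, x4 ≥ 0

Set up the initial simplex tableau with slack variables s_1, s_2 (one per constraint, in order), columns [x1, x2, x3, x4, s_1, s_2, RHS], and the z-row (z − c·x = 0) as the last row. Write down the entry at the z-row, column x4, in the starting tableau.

-7

The z-row carries the negated objective coefficients: the x4 entry is -7.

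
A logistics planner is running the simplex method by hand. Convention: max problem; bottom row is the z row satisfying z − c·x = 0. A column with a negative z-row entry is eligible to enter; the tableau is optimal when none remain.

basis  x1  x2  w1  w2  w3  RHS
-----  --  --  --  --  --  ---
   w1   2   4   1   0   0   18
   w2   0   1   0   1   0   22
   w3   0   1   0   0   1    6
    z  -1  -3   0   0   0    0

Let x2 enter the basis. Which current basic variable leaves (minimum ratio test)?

Column x2 entries and ratios — w1: 18/4 = 9/2; w2: 22/1 = 22; w3: 6/1 = 6.
Smallest ratio is 9/2 in the row of w1, so w1 leaves.

w1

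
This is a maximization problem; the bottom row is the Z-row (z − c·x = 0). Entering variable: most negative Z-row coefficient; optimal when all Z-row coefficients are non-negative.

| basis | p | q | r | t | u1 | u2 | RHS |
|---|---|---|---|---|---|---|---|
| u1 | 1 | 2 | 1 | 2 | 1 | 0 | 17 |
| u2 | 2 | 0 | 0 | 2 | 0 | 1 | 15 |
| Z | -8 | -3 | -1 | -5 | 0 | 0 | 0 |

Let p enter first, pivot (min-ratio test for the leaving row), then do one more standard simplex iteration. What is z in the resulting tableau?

297/4

Ratio test on column p — row 1: 17/1 = 17; row 2: 15/2 = 15/2. Minimum is 15/2 at row 2 (u2 leaves); pivot element 2.
Pivot on row 2; the Z-row RHS becomes 0 − (-8)·(15/2) = 60.
Next entering variable (most negative Z-row entry -3): q.
Ratio test on column q — row 1: (19/2)/2 = 19/4; row 2: entry 0 ≤ 0. Minimum is 19/4 at row 1 (u1 leaves); pivot element 2.
After the second pivot the Z-row RHS is 60 − (-3)·(19/4) = 297/4.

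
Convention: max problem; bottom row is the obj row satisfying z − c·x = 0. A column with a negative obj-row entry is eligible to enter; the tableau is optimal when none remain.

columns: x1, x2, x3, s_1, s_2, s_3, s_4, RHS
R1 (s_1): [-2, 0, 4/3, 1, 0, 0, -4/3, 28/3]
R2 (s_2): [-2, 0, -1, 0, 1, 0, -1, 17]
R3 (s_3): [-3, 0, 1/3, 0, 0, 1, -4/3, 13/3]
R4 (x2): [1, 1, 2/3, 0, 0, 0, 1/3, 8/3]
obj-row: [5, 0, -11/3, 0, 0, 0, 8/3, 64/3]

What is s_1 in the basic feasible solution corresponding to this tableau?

28/3

s_1 is basic (row 1); its value is the RHS of that row, 28/3.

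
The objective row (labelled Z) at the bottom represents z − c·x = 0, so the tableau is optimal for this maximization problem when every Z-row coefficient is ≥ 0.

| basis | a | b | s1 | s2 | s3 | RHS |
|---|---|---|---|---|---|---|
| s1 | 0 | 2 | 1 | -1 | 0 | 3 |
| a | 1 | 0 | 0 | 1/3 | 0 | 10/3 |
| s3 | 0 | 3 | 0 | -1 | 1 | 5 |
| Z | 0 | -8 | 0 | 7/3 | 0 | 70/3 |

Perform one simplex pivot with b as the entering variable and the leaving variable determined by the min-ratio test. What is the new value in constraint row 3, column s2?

Ratio test on column b — row 1: 3/2 = 3/2; row 2: entry 0 ≤ 0; row 3: 5/3 = 5/3. Minimum is 3/2 at row 1 (s1 leaves); pivot element 2.
Divide row 1 by 2; eliminate column b from the other rows.
Row 3 update in column s2: -1 − 3·(-1/2) = 1/2.

1/2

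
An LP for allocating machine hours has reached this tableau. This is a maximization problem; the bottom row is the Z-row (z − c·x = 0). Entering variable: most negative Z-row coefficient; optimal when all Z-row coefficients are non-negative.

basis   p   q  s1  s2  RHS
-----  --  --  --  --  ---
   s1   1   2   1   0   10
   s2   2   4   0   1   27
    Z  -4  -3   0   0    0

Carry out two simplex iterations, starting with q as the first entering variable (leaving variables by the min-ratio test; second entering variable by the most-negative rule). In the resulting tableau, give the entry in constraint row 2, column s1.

-2

Ratio test on column q — row 1: 10/2 = 5; row 2: 27/4 = 27/4. Minimum is 5 at row 1 (s1 leaves); pivot element 2.
Divide row 1 by 2; eliminate column q from the other rows.
Second iteration: most negative Z-row entry is -5/2 in column p, so p enters.
Ratio test on column p — row 1: 5/(1/2) = 10; row 2: entry 0 ≤ 0. Minimum is 10 at row 1 (q leaves); pivot element 1/2.
Divide row 1 by 1/2; eliminate column p from the other rows.
After both pivots, the entry at constraint row 2, column s1 is -2.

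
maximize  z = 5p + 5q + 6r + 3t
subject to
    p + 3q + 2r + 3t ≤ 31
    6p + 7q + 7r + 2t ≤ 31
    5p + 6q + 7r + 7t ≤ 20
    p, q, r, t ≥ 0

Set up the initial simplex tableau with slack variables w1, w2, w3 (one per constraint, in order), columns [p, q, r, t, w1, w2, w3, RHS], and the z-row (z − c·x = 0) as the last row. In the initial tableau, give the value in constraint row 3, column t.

7

Constraint 3 has coefficient 7 on t.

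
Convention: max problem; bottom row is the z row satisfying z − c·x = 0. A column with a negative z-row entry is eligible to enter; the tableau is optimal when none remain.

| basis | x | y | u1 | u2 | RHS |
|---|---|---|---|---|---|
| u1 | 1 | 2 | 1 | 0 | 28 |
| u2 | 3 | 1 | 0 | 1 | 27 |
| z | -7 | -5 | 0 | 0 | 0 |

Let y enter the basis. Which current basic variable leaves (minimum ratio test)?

u1

Column y entries and ratios — u1: 28/2 = 14; u2: 27/1 = 27.
Smallest ratio is 14 in the row of u1, so u1 leaves.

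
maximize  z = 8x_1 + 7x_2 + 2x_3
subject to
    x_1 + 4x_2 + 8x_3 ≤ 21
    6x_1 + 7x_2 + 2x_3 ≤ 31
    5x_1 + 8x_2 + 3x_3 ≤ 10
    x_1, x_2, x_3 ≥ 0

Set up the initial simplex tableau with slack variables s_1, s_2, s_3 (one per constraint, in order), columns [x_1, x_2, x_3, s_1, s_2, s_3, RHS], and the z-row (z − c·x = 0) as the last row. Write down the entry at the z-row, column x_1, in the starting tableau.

-8

The z-row carries the negated objective coefficients: the x_1 entry is -8.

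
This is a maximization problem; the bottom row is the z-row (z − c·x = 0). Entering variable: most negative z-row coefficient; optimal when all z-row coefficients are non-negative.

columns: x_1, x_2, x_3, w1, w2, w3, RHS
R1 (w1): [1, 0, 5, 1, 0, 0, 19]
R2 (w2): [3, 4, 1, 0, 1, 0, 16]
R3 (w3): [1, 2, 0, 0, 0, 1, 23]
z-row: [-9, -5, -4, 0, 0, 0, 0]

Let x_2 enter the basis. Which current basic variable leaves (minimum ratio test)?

w2

Column x_2 entries and ratios — w1: 0 ≤ 0, skip; w2: 16/4 = 4; w3: 23/2 = 23/2.
Smallest ratio is 4 in the row of w2, so w2 leaves.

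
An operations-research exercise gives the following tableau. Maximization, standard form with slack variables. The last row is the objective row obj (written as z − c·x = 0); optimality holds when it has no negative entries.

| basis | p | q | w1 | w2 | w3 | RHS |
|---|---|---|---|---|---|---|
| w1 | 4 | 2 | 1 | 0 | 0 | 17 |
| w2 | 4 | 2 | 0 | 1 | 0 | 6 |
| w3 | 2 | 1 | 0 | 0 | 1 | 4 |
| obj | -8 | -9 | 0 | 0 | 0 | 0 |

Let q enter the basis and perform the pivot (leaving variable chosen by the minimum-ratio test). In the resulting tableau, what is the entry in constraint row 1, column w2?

Ratio test on column q — row 1: 17/2 = 17/2; row 2: 6/2 = 3; row 3: 4/1 = 4. Minimum is 3 at row 2 (w2 leaves); pivot element 2.
Divide row 2 by 2; eliminate column q from the other rows.
Row 1 update in column w2: 0 − 2·(1/2) = -1.

-1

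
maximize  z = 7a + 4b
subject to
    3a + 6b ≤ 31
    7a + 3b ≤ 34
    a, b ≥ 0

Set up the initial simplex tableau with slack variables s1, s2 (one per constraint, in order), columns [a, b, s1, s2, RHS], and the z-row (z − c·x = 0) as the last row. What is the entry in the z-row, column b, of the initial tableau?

The z-row carries the negated objective coefficients: the b entry is -4.

-4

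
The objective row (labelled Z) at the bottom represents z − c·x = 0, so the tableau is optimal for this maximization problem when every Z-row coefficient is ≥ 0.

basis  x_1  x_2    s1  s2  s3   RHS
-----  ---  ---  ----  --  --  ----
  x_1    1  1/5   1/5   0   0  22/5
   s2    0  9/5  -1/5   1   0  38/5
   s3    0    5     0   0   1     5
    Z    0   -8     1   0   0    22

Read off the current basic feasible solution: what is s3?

s3 is basic (row 3); its value is the RHS of that row, 5.

5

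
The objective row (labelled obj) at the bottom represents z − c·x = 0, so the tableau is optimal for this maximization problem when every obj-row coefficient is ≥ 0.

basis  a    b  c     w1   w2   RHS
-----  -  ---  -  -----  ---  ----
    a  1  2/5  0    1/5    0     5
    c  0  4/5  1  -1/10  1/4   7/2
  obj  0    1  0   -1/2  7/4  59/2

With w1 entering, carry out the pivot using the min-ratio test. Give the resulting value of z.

Ratio test on column w1 — row 1: 5/(1/5) = 25; row 2: entry -1/10 ≤ 0. Minimum is 25 at row 1 (a leaves); pivot element 1/5.
Pivot on row 1; the obj-row RHS becomes 59/2 − (-1/2)·25 = 42.

42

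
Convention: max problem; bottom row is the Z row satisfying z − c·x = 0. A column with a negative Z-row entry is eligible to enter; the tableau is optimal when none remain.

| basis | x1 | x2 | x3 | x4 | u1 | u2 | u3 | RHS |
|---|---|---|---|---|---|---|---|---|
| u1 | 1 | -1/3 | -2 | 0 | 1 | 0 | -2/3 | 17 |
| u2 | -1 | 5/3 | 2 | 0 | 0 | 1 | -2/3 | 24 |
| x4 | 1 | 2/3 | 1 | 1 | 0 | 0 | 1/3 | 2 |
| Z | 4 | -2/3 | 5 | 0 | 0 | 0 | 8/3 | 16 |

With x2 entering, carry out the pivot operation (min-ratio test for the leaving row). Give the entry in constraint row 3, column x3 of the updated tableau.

3/2

Ratio test on column x2 — row 1: entry -1/3 ≤ 0; row 2: 24/(5/3) = 72/5; row 3: 2/(2/3) = 3. Minimum is 3 at row 3 (x4 leaves); pivot element 2/3.
Divide row 3 by 2/3; eliminate column x2 from the other rows.
In the new row 3, the x3 entry is the old entry divided by the pivot: 1/(2/3) = 3/2.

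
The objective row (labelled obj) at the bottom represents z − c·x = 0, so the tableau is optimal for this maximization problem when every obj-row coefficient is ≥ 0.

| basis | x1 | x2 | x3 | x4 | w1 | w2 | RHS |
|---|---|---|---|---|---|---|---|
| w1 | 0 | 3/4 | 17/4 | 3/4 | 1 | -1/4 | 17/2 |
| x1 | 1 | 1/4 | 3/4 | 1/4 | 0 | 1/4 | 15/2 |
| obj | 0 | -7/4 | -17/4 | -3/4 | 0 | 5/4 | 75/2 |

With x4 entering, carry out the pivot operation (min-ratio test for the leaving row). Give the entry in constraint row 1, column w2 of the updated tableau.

Ratio test on column x4 — row 1: (17/2)/(3/4) = 34/3; row 2: (15/2)/(1/4) = 30. Minimum is 34/3 at row 1 (w1 leaves); pivot element 3/4.
Divide row 1 by 3/4; eliminate column x4 from the other rows.
In the new row 1, the w2 entry is the old entry divided by the pivot: (-1/4)/(3/4) = -1/3.

-1/3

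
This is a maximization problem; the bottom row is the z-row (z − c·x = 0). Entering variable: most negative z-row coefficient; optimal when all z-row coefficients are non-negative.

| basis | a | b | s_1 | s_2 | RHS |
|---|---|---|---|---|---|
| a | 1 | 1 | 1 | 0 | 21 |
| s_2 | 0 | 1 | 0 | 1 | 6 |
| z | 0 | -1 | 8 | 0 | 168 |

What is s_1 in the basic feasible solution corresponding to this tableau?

s_1 is not in the basis, so in the current basic feasible solution s_1 = 0.

0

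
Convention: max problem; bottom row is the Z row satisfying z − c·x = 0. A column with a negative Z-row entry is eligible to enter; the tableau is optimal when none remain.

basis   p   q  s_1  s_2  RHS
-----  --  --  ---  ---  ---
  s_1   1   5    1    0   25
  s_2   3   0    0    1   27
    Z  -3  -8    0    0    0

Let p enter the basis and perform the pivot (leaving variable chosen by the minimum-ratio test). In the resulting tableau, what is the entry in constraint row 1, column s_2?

-1/3

Ratio test on column p — row 1: 25/1 = 25; row 2: 27/3 = 9. Minimum is 9 at row 2 (s_2 leaves); pivot element 3.
Divide row 2 by 3; eliminate column p from the other rows.
Row 1 update in column s_2: 0 − 1·(1/3) = -1/3.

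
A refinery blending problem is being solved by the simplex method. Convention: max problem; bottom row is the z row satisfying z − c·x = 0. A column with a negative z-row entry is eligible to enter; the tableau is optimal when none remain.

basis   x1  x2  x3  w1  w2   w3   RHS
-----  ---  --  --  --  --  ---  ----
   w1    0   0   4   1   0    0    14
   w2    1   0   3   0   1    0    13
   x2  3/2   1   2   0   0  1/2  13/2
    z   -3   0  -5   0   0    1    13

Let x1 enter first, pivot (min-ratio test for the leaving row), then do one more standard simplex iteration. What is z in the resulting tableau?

117/4

Ratio test on column x1 — row 1: entry 0 ≤ 0; row 2: 13/1 = 13; row 3: (13/2)/(3/2) = 13/3. Minimum is 13/3 at row 3 (x2 leaves); pivot element 3/2.
Pivot on row 3; the z-row RHS becomes 13 − (-3)·(13/3) = 26.
Next entering variable (most negative z-row entry -1): x3.
Ratio test on column x3 — row 1: 14/4 = 7/2; row 2: (26/3)/(5/3) = 26/5; row 3: (13/3)/(4/3) = 13/4. Minimum is 13/4 at row 3 (x1 leaves); pivot element 4/3.
After the second pivot the z-row RHS is 26 − (-1)·(13/4) = 117/4.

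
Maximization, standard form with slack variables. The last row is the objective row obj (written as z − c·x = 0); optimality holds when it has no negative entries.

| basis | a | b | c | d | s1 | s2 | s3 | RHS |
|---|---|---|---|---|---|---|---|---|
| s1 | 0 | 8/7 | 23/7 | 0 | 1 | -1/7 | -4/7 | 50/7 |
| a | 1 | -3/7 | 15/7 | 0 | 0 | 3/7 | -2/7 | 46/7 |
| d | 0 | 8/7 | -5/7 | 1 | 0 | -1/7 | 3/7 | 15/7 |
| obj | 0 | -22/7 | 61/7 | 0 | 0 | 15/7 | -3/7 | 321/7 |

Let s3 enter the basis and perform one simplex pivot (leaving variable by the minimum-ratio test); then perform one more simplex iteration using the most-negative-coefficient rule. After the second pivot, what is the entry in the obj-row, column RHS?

207/4

Ratio test on column s3 — row 1: entry -4/7 ≤ 0; row 2: entry -2/7 ≤ 0; row 3: (15/7)/(3/7) = 5. Minimum is 5 at row 3 (d leaves); pivot element 3/7.
Divide row 3 by 3/7; eliminate column s3 from the other rows.
Second iteration: most negative obj-row entry is -2 in column b, so b enters.
Ratio test on column b — row 1: 10/(8/3) = 15/4; row 2: 8/(1/3) = 24; row 3: 5/(8/3) = 15/8. Minimum is 15/8 at row 3 (s3 leaves); pivot element 8/3.
Divide row 3 by 8/3; eliminate column b from the other rows.
After both pivots, the entry at the obj-row, column RHS is 207/4.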